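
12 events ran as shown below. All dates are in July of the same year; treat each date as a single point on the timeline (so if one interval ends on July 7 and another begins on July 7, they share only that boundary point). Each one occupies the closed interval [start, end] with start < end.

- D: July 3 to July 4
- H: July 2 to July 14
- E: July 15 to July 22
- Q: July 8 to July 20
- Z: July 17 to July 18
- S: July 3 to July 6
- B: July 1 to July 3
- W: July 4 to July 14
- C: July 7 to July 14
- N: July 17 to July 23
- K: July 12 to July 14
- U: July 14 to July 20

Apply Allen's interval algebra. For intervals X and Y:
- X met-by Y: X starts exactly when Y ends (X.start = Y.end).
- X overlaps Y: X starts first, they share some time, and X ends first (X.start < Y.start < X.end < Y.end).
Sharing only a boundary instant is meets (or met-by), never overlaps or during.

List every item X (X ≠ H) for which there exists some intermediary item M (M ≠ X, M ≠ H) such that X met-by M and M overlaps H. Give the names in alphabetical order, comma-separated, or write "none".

Target H = [July 2, July 14].
Intermediaries M with M overlaps H: B.
Via B — items with X met-by B: D, S.
Union: D, S.

D, S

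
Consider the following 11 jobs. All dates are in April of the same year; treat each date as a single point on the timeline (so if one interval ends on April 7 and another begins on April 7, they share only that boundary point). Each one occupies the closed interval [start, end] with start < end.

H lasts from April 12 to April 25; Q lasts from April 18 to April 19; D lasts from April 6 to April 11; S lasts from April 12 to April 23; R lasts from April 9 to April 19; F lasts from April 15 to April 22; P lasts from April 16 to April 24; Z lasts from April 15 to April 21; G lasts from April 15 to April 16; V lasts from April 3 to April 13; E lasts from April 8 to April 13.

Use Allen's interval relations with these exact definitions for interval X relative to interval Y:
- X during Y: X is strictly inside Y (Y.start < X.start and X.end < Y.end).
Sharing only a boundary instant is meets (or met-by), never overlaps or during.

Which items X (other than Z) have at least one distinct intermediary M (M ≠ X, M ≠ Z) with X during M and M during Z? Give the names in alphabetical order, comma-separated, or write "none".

none

Target Z = [April 15, April 21].
Intermediaries M with M during Z: Q.
Via Q — items with X during Q: none.
Union: none.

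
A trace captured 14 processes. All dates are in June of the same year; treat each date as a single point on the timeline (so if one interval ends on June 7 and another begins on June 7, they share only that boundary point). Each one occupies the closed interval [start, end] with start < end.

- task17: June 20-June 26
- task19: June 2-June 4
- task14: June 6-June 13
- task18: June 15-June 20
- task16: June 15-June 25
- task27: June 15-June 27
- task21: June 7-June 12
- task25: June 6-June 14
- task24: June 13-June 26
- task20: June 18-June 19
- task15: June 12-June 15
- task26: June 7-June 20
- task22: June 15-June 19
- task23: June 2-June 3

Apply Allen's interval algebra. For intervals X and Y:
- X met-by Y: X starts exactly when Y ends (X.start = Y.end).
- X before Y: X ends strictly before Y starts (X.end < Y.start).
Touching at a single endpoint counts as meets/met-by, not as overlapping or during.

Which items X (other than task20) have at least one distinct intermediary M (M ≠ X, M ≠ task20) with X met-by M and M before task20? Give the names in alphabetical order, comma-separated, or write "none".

Target task20 = [June 18, June 19].
Intermediaries M with M before task20: task14, task15, task19, task21, task23, task25.
Via task14 — items with X met-by task14: task24.
Via task15 — items with X met-by task15: task16, task18, task22, task27.
Via task19 — items with X met-by task19: none.
Via task21 — items with X met-by task21: task15.
Via task23 — items with X met-by task23: none.
Via task25 — items with X met-by task25: none.
Union: task15, task16, task18, task22, task24, task27.

task15, task16, task18, task22, task24, task27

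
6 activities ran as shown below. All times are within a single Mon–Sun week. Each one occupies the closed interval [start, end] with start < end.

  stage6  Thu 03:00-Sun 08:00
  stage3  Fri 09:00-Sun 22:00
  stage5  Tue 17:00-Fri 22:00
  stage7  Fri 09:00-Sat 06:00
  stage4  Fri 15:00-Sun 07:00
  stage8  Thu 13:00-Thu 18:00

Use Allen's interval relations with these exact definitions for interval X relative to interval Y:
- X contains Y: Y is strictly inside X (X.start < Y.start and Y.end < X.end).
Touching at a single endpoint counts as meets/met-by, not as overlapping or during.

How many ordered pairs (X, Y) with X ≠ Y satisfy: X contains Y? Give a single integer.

5

Checking all 30 ordered pairs for relation 'contains'; matching pairs in alphabetical order:
(stage3, stage4): stage3 contains stage4 ✓
(stage5, stage8): stage5 contains stage8 ✓
(stage6, stage4): stage6 contains stage4 ✓
(stage6, stage7): stage6 contains stage7 ✓
(stage6, stage8): stage6 contains stage8 ✓
Count: 5.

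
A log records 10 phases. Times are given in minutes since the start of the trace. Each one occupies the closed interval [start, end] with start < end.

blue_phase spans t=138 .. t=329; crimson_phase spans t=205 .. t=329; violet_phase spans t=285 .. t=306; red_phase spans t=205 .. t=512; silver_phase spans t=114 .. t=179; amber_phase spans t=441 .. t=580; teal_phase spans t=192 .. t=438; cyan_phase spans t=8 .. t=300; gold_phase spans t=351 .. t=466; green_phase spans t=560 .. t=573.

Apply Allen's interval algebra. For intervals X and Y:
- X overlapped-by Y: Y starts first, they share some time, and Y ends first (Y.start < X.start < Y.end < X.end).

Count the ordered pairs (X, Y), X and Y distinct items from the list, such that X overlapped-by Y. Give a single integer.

12

Checking all 90 ordered pairs for relation 'overlapped-by'; matching pairs in alphabetical order:
(amber_phase, gold_phase): amber_phase overlapped-by gold_phase ✓
(amber_phase, red_phase): amber_phase overlapped-by red_phase ✓
(blue_phase, cyan_phase): blue_phase overlapped-by cyan_phase ✓
(blue_phase, silver_phase): blue_phase overlapped-by silver_phase ✓
(crimson_phase, cyan_phase): crimson_phase overlapped-by cyan_phase ✓
(gold_phase, teal_phase): gold_phase overlapped-by teal_phase ✓
(red_phase, blue_phase): red_phase overlapped-by blue_phase ✓
(red_phase, cyan_phase): red_phase overlapped-by cyan_phase ✓
(red_phase, teal_phase): red_phase overlapped-by teal_phase ✓
(teal_phase, blue_phase): teal_phase overlapped-by blue_phase ✓
(teal_phase, cyan_phase): teal_phase overlapped-by cyan_phase ✓
(violet_phase, cyan_phase): violet_phase overlapped-by cyan_phase ✓
Count: 12.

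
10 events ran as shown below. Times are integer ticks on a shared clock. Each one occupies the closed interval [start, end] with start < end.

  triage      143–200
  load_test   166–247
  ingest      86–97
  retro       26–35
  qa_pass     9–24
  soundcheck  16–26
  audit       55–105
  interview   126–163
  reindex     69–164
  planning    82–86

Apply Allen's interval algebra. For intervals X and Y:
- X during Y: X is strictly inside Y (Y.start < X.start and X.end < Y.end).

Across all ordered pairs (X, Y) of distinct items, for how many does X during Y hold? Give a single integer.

5

Checking all 90 ordered pairs for relation 'during'; matching pairs in alphabetical order:
(ingest, audit): ingest during audit ✓
(ingest, reindex): ingest during reindex ✓
(interview, reindex): interview during reindex ✓
(planning, audit): planning during audit ✓
(planning, reindex): planning during reindex ✓
Count: 5.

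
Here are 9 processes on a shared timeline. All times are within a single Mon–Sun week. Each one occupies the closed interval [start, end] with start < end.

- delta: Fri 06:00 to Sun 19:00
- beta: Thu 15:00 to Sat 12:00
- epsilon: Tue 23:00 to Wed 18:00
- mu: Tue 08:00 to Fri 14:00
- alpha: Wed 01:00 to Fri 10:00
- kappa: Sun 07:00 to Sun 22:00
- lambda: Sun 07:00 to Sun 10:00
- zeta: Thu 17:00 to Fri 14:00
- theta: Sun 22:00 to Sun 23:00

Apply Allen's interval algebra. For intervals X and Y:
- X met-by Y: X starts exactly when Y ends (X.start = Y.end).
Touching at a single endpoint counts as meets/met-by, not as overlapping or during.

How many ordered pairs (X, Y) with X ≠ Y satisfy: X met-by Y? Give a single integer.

1

Checking all 72 ordered pairs for relation 'met-by'; matching pairs in alphabetical order:
(theta, kappa): theta met-by kappa ✓
Count: 1.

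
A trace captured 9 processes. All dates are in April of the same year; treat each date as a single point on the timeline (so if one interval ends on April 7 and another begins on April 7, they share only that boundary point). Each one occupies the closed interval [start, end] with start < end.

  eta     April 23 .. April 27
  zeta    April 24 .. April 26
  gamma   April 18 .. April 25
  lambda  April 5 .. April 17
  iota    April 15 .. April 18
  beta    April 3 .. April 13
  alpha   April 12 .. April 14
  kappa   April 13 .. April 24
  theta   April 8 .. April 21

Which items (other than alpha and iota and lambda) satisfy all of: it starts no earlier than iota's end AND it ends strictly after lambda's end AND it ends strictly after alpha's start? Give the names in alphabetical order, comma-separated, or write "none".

eta, gamma, zeta

Conditions: its start is no earlier than iota's end (X.start >= April 18) AND its end is strictly after lambda's end (X.end > April 17) AND its end is strictly after alpha's start (X.end > April 12).
beta: start April 3 >= April 18? ✗; end April 13 > April 17? ✗; end April 13 > April 12? ✓ → no.
eta: start April 23 >= April 18? ✓; end April 27 > April 17? ✓; end April 27 > April 12? ✓ → yes.
gamma: start April 18 >= April 18? ✓; end April 25 > April 17? ✓; end April 25 > April 12? ✓ → yes.
kappa: start April 13 >= April 18? ✗; end April 24 > April 17? ✓; end April 24 > April 12? ✓ → no.
theta: start April 8 >= April 18? ✗; end April 21 > April 17? ✓; end April 21 > April 12? ✓ → no.
zeta: start April 24 >= April 18? ✓; end April 26 > April 17? ✓; end April 26 > April 12? ✓ → yes.
Result: eta, gamma, zeta.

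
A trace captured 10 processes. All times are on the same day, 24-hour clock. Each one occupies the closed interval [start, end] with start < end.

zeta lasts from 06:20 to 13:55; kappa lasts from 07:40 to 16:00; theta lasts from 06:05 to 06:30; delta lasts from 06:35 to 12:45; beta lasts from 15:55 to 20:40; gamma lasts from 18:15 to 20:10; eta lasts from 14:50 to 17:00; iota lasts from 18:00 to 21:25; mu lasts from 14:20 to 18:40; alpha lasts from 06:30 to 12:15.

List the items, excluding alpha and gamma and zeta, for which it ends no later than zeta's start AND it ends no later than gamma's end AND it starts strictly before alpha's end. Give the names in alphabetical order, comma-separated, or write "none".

none

Conditions: its end is no later than zeta's start (X.end <= 06:20) AND its end is no later than gamma's end (X.end <= 20:10) AND its start is strictly before alpha's end (X.start < 12:15).
beta: end 20:40 <= 06:20? ✗; end 20:40 <= 20:10? ✗; start 15:55 < 12:15? ✗ → no.
delta: end 12:45 <= 06:20? ✗; end 12:45 <= 20:10? ✓; start 06:35 < 12:15? ✓ → no.
eta: end 17:00 <= 06:20? ✗; end 17:00 <= 20:10? ✓; start 14:50 < 12:15? ✗ → no.
iota: end 21:25 <= 06:20? ✗; end 21:25 <= 20:10? ✗; start 18:00 < 12:15? ✗ → no.
kappa: end 16:00 <= 06:20? ✗; end 16:00 <= 20:10? ✓; start 07:40 < 12:15? ✓ → no.
mu: end 18:40 <= 06:20? ✗; end 18:40 <= 20:10? ✓; start 14:20 < 12:15? ✗ → no.
theta: end 06:30 <= 06:20? ✗; end 06:30 <= 20:10? ✓; start 06:05 < 12:15? ✓ → no.
Result: none.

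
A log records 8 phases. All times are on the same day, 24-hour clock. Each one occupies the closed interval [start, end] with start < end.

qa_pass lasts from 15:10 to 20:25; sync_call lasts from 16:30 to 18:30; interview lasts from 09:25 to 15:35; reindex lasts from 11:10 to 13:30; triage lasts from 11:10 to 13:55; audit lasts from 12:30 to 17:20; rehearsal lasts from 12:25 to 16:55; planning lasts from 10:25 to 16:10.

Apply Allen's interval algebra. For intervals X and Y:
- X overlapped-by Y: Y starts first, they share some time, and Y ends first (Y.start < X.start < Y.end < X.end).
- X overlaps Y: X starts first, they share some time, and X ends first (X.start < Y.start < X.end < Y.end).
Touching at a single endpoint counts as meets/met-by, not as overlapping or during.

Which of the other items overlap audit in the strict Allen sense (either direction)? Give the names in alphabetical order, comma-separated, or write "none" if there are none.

interview, planning, qa_pass, rehearsal, reindex, sync_call, triage

Target audit = [12:30, 17:20].
interview [09:25, 15:35] → overlaps → yes.
planning [10:25, 16:10] → overlaps → yes.
qa_pass [15:10, 20:25] → overlapped-by → yes.
rehearsal [12:25, 16:55] → overlaps → yes.
reindex [11:10, 13:30] → overlaps → yes.
sync_call [16:30, 18:30] → overlapped-by → yes.
triage [11:10, 13:55] → overlaps → yes.
Result: interview, planning, qa_pass, rehearsal, reindex, sync_call, triage.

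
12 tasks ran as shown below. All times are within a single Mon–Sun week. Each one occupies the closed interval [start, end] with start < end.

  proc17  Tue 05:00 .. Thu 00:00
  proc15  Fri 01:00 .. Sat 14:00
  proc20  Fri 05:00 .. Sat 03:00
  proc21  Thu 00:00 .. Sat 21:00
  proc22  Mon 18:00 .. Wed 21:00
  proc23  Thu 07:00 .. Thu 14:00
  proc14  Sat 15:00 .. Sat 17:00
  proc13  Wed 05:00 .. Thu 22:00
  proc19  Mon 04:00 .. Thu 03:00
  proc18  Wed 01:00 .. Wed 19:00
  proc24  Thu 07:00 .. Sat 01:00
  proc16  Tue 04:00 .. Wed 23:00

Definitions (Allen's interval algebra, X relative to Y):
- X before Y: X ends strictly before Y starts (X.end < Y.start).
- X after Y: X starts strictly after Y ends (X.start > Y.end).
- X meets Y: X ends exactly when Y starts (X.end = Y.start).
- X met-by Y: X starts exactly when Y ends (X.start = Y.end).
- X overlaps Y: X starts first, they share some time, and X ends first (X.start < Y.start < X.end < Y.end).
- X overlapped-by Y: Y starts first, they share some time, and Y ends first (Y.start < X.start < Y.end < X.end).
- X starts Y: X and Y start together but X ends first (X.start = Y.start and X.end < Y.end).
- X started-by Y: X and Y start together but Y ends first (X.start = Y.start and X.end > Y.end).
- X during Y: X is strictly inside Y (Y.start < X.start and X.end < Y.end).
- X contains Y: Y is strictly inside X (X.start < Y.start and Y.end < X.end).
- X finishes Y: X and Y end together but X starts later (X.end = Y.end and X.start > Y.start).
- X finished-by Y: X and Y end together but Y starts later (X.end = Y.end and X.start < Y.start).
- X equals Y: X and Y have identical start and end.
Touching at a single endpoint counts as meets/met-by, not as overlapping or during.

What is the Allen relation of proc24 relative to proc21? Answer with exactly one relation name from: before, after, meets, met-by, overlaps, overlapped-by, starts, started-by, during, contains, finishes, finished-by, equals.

during

proc24 = [Thu 07:00, Sat 01:00]; proc21 = [Thu 00:00, Sat 21:00].
Compare endpoints: proc24.start > proc21.start, proc24.start < proc21.end, proc24.end > proc21.start, proc24.end < proc21.end.
That pattern is 'during'.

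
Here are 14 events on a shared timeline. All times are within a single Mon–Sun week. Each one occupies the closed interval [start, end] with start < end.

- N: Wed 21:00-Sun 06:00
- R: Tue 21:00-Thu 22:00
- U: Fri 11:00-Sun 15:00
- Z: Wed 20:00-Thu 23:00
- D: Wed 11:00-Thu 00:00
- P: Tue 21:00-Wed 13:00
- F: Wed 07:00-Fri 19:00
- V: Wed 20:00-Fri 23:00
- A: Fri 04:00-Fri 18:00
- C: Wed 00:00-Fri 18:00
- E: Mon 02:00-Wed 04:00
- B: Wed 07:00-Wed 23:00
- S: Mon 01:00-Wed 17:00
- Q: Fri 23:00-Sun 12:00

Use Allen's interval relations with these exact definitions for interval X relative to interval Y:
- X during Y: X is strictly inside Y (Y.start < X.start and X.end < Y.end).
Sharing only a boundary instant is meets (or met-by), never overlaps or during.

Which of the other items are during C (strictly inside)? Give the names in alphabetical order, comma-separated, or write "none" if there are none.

Target C = [Wed 00:00, Fri 18:00].
A [Fri 04:00, Fri 18:00] → finishes → no.
B [Wed 07:00, Wed 23:00] → during → yes.
D [Wed 11:00, Thu 00:00] → during → yes.
E [Mon 02:00, Wed 04:00] → overlaps → no.
F [Wed 07:00, Fri 19:00] → overlapped-by → no.
N [Wed 21:00, Sun 06:00] → overlapped-by → no.
P [Tue 21:00, Wed 13:00] → overlaps → no.
Q [Fri 23:00, Sun 12:00] → after → no.
R [Tue 21:00, Thu 22:00] → overlaps → no.
S [Mon 01:00, Wed 17:00] → overlaps → no.
U [Fri 11:00, Sun 15:00] → overlapped-by → no.
V [Wed 20:00, Fri 23:00] → overlapped-by → no.
Z [Wed 20:00, Thu 23:00] → during → yes.
Result: B, D, Z.

B, D, Z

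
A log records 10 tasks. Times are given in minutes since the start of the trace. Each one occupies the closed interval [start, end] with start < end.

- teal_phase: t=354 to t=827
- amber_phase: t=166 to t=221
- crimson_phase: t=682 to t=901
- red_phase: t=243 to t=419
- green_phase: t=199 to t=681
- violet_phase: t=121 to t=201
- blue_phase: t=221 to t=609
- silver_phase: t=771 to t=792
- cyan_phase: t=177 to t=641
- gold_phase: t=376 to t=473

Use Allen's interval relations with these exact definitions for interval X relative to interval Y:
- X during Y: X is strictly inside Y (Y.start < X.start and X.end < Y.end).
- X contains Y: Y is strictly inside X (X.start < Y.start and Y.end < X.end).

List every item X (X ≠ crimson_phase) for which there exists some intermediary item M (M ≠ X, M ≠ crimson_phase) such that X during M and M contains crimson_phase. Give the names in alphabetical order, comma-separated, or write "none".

Target crimson_phase = [t=682, t=901].
Intermediaries M with M contains crimson_phase: none.
Union: none.

none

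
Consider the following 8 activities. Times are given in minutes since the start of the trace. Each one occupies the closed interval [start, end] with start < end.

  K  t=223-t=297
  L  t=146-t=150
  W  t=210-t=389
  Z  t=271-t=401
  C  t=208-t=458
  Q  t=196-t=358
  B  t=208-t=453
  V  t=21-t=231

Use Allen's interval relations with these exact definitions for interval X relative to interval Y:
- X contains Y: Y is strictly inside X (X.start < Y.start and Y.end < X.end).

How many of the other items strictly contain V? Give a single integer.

0

Target V = [t=21, t=231].
B [t=208, t=453] → overlapped-by → no.
C [t=208, t=458] → overlapped-by → no.
K [t=223, t=297] → overlapped-by → no.
L [t=146, t=150] → during → no.
Q [t=196, t=358] → overlapped-by → no.
W [t=210, t=389] → overlapped-by → no.
Z [t=271, t=401] → after → no.
Total: 0.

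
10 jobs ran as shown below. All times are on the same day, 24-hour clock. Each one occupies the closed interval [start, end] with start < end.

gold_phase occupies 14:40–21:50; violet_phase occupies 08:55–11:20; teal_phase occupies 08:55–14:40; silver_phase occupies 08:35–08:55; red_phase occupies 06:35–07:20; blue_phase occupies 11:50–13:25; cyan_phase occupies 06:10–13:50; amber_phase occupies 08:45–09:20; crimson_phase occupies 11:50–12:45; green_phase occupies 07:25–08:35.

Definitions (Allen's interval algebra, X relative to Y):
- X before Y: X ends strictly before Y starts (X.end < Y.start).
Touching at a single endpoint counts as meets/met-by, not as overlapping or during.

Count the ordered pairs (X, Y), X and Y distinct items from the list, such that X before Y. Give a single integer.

26

Checking all 90 ordered pairs for relation 'before'; matching pairs in alphabetical order:
(amber_phase, blue_phase): amber_phase before blue_phase ✓
(amber_phase, crimson_phase): amber_phase before crimson_phase ✓
(amber_phase, gold_phase): amber_phase before gold_phase ✓
(blue_phase, gold_phase): blue_phase before gold_phase ✓
(crimson_phase, gold_phase): crimson_phase before gold_phase ✓
(cyan_phase, gold_phase): cyan_phase before gold_phase ✓
(green_phase, amber_phase): green_phase before amber_phase ✓
(green_phase, blue_phase): green_phase before blue_phase ✓
(green_phase, crimson_phase): green_phase before crimson_phase ✓
(green_phase, gold_phase): green_phase before gold_phase ✓
(green_phase, teal_phase): green_phase before teal_phase ✓
(green_phase, violet_phase): green_phase before violet_phase ✓
(red_phase, amber_phase): red_phase before amber_phase ✓
(red_phase, blue_phase): red_phase before blue_phase ✓
(red_phase, crimson_phase): red_phase before crimson_phase ✓
(red_phase, gold_phase): red_phase before gold_phase ✓
(red_phase, green_phase): red_phase before green_phase ✓
(red_phase, silver_phase): red_phase before silver_phase ✓
(red_phase, teal_phase): red_phase before teal_phase ✓
(red_phase, violet_phase): red_phase before violet_phase ✓
(silver_phase, blue_phase): silver_phase before blue_phase ✓
(silver_phase, crimson_phase): silver_phase before crimson_phase ✓
(silver_phase, gold_phase): silver_phase before gold_phase ✓
(violet_phase, blue_phase): violet_phase before blue_phase ✓
... plus 2 further pairs not listed.
Count: 26.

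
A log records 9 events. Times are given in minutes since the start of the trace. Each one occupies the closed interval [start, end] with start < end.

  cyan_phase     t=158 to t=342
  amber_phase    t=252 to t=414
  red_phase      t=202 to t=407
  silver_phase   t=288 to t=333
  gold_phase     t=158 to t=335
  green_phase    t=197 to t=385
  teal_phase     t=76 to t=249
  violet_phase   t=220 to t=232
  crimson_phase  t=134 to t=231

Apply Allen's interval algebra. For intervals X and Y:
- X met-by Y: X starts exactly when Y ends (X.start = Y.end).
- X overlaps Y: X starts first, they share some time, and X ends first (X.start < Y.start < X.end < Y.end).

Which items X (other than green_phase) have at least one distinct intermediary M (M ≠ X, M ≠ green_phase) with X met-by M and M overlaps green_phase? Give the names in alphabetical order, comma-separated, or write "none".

none

Target green_phase = [t=197, t=385].
Intermediaries M with M overlaps green_phase: crimson_phase, cyan_phase, gold_phase, teal_phase.
Via crimson_phase — items with X met-by crimson_phase: none.
Via cyan_phase — items with X met-by cyan_phase: none.
Via gold_phase — items with X met-by gold_phase: none.
Via teal_phase — items with X met-by teal_phase: none.
Union: none.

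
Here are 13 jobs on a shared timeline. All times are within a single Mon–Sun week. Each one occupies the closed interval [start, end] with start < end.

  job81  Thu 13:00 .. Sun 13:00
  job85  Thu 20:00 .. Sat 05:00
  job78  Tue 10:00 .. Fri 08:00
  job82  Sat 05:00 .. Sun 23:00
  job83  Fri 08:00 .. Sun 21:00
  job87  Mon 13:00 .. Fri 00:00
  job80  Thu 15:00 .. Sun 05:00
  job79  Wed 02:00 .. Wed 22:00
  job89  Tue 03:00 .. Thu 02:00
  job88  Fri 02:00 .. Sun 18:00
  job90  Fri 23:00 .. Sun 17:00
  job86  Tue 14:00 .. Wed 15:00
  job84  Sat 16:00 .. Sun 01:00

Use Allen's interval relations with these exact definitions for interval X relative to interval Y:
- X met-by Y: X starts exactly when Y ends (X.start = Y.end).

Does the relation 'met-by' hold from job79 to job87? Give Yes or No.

job79 = [Wed 02:00, Wed 22:00], job87 = [Mon 13:00, Fri 00:00].
Actual relation of job79 to job87: during.
Asked whether 'met-by' holds → No.

No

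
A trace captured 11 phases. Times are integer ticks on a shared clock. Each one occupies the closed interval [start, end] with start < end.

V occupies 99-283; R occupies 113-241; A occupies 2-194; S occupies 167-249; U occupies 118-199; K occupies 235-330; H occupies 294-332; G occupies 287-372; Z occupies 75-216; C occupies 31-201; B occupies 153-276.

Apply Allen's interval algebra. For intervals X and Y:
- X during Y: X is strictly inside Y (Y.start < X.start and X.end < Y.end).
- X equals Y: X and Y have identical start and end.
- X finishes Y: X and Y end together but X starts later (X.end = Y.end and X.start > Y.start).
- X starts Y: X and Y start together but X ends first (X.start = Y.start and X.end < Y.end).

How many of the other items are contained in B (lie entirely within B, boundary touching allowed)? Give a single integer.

Target B = [153, 276].
A [2, 194] → overlaps → no.
C [31, 201] → overlaps → no.
G [287, 372] → after → no.
H [294, 332] → after → no.
K [235, 330] → overlapped-by → no.
R [113, 241] → overlaps → no.
S [167, 249] → during → counts.
U [118, 199] → overlaps → no.
V [99, 283] → contains → no.
Z [75, 216] → overlaps → no.
Total: 1.

1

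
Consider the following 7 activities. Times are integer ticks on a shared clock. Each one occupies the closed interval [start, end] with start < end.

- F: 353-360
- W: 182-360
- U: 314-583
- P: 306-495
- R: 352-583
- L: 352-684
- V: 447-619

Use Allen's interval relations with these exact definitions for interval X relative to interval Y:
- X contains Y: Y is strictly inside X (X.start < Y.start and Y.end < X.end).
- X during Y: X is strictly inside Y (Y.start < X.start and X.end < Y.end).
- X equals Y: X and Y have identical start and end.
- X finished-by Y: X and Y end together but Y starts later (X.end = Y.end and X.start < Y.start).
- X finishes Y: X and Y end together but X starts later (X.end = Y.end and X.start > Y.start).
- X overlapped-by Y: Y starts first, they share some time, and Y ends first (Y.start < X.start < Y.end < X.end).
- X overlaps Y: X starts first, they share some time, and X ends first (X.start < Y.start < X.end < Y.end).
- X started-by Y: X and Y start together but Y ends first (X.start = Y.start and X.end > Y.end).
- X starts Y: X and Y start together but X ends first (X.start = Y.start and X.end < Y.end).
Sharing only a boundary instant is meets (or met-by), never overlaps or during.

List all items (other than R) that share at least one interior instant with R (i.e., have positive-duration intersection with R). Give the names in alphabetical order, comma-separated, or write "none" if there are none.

F, L, P, U, V, W

Target R = [352, 583].
F [353, 360] → during → yes.
L [352, 684] → started-by → yes.
P [306, 495] → overlaps → yes.
U [314, 583] → finished-by → yes.
V [447, 619] → overlapped-by → yes.
W [182, 360] → overlaps → yes.
Result: F, L, P, U, V, W.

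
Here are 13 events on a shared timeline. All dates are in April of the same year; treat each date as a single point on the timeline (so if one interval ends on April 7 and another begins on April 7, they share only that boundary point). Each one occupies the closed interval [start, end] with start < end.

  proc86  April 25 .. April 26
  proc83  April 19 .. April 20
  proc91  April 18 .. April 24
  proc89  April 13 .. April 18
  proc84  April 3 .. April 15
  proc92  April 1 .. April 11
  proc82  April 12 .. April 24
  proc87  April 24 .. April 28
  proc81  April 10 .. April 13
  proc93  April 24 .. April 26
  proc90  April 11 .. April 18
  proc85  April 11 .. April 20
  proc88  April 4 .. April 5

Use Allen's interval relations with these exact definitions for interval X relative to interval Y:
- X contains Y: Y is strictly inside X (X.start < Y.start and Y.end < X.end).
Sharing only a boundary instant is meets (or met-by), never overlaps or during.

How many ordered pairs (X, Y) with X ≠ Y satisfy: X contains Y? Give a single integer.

Checking all 156 ordered pairs for relation 'contains'; matching pairs in alphabetical order:
(proc82, proc83): proc82 contains proc83 ✓
(proc82, proc89): proc82 contains proc89 ✓
(proc84, proc81): proc84 contains proc81 ✓
(proc84, proc88): proc84 contains proc88 ✓
(proc85, proc89): proc85 contains proc89 ✓
(proc87, proc86): proc87 contains proc86 ✓
(proc91, proc83): proc91 contains proc83 ✓
(proc92, proc88): proc92 contains proc88 ✓
Count: 8.

8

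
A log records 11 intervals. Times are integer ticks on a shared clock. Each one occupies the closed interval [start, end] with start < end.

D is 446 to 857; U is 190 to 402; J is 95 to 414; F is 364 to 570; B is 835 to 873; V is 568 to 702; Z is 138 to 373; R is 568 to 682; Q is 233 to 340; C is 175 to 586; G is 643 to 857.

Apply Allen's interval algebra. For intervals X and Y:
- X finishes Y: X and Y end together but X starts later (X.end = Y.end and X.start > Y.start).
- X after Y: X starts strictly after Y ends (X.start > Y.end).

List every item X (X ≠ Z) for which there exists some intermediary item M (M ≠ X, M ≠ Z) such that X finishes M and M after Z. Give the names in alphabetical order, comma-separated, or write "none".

G

Target Z = [138, 373].
Intermediaries M with M after Z: B, D, G, R, V.
Via B — items with X finishes B: none.
Via D — items with X finishes D: G.
Via G — items with X finishes G: none.
Via R — items with X finishes R: none.
Via V — items with X finishes V: none.
Union: G.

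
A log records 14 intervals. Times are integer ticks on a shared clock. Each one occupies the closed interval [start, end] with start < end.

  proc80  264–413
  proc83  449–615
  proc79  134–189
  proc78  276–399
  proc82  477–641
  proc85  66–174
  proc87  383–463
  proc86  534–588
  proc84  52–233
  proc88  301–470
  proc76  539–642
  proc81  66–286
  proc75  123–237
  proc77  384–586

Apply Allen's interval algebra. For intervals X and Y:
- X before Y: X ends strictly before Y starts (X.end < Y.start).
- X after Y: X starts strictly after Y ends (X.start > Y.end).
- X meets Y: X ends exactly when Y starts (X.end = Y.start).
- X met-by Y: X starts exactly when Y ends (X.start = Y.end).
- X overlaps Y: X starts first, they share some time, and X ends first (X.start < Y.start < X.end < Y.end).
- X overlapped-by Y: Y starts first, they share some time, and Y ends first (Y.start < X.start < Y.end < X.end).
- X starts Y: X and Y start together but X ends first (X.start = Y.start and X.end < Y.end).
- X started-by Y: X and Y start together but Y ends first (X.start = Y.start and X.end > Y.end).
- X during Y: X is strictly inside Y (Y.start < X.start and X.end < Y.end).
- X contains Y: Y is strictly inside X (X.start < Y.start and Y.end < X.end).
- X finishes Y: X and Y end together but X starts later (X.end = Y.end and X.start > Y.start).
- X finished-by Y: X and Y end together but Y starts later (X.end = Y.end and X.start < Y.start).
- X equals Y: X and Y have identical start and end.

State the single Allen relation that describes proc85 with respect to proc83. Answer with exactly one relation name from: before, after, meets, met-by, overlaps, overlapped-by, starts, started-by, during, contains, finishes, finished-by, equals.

before

proc85 = [66, 174]; proc83 = [449, 615].
Compare endpoints: proc85.start < proc83.start, proc85.start < proc83.end, proc85.end < proc83.start, proc85.end < proc83.end.
That pattern is 'before'.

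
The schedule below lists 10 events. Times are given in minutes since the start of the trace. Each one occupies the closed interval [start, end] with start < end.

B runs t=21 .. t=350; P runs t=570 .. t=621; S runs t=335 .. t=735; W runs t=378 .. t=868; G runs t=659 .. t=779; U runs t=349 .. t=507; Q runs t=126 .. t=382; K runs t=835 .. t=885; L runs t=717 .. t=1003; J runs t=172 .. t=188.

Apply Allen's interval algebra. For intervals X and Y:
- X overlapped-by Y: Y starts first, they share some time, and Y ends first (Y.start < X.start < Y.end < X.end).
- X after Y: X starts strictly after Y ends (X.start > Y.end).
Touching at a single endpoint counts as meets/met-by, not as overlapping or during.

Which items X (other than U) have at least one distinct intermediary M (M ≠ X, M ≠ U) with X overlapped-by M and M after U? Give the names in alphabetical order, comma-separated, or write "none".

Target U = [t=349, t=507].
Intermediaries M with M after U: G, K, L, P.
Via G — items with X overlapped-by G: L.
Via K — items with X overlapped-by K: none.
Via L — items with X overlapped-by L: none.
Via P — items with X overlapped-by P: none.
Union: L.

L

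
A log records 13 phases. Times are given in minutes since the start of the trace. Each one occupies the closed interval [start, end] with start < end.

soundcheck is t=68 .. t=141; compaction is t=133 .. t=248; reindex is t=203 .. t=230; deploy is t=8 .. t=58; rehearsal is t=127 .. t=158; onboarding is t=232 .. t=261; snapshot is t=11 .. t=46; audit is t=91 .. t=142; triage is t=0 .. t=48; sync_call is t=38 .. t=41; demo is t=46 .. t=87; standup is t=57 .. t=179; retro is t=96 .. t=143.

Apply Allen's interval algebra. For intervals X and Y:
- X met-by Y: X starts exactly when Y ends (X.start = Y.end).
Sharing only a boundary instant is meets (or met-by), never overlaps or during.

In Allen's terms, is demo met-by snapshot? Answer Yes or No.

demo = [t=46, t=87], snapshot = [t=11, t=46].
Actual relation of demo to snapshot: met-by.
Asked whether 'met-by' holds → Yes.

Yes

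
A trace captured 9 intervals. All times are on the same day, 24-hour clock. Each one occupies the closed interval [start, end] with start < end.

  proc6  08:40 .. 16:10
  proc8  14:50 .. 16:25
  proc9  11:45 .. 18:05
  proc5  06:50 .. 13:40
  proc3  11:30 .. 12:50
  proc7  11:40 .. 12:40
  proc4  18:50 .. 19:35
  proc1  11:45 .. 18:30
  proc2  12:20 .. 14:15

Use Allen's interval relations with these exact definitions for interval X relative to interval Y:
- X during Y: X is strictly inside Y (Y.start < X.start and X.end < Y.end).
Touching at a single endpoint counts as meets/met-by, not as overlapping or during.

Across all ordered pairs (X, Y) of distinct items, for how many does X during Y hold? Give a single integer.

Checking all 72 ordered pairs for relation 'during'; matching pairs in alphabetical order:
(proc2, proc1): proc2 during proc1 ✓
(proc2, proc6): proc2 during proc6 ✓
(proc2, proc9): proc2 during proc9 ✓
(proc3, proc5): proc3 during proc5 ✓
(proc3, proc6): proc3 during proc6 ✓
(proc7, proc3): proc7 during proc3 ✓
(proc7, proc5): proc7 during proc5 ✓
(proc7, proc6): proc7 during proc6 ✓
(proc8, proc1): proc8 during proc1 ✓
(proc8, proc9): proc8 during proc9 ✓
Count: 10.

10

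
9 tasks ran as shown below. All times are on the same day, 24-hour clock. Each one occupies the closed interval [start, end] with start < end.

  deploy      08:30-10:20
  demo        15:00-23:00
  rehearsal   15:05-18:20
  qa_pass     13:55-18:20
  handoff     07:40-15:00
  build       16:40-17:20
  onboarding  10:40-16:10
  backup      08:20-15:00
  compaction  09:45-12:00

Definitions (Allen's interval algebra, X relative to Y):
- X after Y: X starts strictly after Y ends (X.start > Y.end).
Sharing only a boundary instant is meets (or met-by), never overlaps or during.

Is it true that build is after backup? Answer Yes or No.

build = [16:40, 17:20], backup = [08:20, 15:00].
Actual relation of build to backup: after.
Asked whether 'after' holds → Yes.

Yes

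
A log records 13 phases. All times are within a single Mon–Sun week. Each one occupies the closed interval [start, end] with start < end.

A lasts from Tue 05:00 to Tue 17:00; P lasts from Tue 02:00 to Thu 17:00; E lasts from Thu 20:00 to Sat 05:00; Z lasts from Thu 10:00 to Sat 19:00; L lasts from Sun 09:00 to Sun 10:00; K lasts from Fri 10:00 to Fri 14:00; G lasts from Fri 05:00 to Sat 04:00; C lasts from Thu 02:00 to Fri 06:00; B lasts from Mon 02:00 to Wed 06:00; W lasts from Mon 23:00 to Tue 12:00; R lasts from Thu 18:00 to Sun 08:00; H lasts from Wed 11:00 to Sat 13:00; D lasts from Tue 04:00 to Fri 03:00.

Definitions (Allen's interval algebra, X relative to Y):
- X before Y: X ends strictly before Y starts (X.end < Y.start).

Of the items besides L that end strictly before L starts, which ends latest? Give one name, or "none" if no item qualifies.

R

Target L = [Sun 09:00, Sun 10:00].
A [Tue 05:00, Tue 17:00] → before → candidate.
B [Mon 02:00, Wed 06:00] → before → candidate.
C [Thu 02:00, Fri 06:00] → before → candidate.
D [Tue 04:00, Fri 03:00] → before → candidate.
E [Thu 20:00, Sat 05:00] → before → candidate.
G [Fri 05:00, Sat 04:00] → before → candidate.
H [Wed 11:00, Sat 13:00] → before → candidate.
K [Fri 10:00, Fri 14:00] → before → candidate.
P [Tue 02:00, Thu 17:00] → before → candidate.
R [Thu 18:00, Sun 08:00] → before → candidate.
W [Mon 23:00, Tue 12:00] → before → candidate.
Z [Thu 10:00, Sat 19:00] → before → candidate.
Among candidates, latest end is Sun 08:00 → R.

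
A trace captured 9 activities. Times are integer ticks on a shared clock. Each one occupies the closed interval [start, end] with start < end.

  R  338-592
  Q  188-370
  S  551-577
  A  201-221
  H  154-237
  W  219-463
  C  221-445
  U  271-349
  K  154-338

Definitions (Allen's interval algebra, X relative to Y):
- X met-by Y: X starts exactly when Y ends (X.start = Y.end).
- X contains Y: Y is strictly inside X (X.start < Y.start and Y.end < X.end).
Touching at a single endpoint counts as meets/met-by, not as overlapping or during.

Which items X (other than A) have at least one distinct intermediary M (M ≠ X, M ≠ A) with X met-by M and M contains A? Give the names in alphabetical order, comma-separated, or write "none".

R

Target A = [201, 221].
Intermediaries M with M contains A: H, K, Q.
Via H — items with X met-by H: none.
Via K — items with X met-by K: R.
Via Q — items with X met-by Q: none.
Union: R.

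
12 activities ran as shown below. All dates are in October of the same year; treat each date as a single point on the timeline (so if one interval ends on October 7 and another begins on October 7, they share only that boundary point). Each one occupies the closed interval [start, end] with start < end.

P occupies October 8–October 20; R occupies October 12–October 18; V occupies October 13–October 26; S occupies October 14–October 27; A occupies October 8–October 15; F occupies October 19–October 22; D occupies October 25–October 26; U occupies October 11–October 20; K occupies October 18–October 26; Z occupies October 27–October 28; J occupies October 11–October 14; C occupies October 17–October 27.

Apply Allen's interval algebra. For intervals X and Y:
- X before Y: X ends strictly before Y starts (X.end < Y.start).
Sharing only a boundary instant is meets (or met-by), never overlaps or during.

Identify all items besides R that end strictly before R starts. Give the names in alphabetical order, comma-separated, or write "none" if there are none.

none

Target R = [October 12, October 18].
A [October 8, October 15] → overlaps → no.
C [October 17, October 27] → overlapped-by → no.
D [October 25, October 26] → after → no.
F [October 19, October 22] → after → no.
J [October 11, October 14] → overlaps → no.
K [October 18, October 26] → met-by → no.
P [October 8, October 20] → contains → no.
S [October 14, October 27] → overlapped-by → no.
U [October 11, October 20] → contains → no.
V [October 13, October 26] → overlapped-by → no.
Z [October 27, October 28] → after → no.
Result: none.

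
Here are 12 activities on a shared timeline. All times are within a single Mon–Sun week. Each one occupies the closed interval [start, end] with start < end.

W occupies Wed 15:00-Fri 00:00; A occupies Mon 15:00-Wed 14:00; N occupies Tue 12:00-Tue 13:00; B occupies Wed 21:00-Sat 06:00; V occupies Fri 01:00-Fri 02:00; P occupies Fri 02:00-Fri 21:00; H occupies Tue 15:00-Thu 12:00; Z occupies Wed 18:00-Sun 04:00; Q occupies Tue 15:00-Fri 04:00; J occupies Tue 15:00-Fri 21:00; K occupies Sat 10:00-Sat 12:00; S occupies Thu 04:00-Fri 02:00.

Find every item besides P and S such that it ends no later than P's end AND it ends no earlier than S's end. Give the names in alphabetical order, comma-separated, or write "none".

J, Q, V

Conditions: its end is no later than P's end (X.end <= Fri 21:00) AND its end is no earlier than S's end (X.end >= Fri 02:00).
A: end Wed 14:00 <= Fri 21:00? ✓; end Wed 14:00 >= Fri 02:00? ✗ → no.
B: end Sat 06:00 <= Fri 21:00? ✗; end Sat 06:00 >= Fri 02:00? ✓ → no.
H: end Thu 12:00 <= Fri 21:00? ✓; end Thu 12:00 >= Fri 02:00? ✗ → no.
J: end Fri 21:00 <= Fri 21:00? ✓; end Fri 21:00 >= Fri 02:00? ✓ → yes.
K: end Sat 12:00 <= Fri 21:00? ✗; end Sat 12:00 >= Fri 02:00? ✓ → no.
N: end Tue 13:00 <= Fri 21:00? ✓; end Tue 13:00 >= Fri 02:00? ✗ → no.
Q: end Fri 04:00 <= Fri 21:00? ✓; end Fri 04:00 >= Fri 02:00? ✓ → yes.
V: end Fri 02:00 <= Fri 21:00? ✓; end Fri 02:00 >= Fri 02:00? ✓ → yes.
W: end Fri 00:00 <= Fri 21:00? ✓; end Fri 00:00 >= Fri 02:00? ✗ → no.
Z: end Sun 04:00 <= Fri 21:00? ✗; end Sun 04:00 >= Fri 02:00? ✓ → no.
Result: J, Q, V.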